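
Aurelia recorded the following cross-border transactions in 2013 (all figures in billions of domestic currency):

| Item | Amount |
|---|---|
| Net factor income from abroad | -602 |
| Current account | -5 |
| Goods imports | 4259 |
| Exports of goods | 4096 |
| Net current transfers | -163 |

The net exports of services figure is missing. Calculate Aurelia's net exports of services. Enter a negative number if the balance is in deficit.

923

Current account = goods balance + services balance + net primary income + net secondary income
Sum of the known components = -928
Net exports of services = CA - (known components) = -5 - (-928) = 923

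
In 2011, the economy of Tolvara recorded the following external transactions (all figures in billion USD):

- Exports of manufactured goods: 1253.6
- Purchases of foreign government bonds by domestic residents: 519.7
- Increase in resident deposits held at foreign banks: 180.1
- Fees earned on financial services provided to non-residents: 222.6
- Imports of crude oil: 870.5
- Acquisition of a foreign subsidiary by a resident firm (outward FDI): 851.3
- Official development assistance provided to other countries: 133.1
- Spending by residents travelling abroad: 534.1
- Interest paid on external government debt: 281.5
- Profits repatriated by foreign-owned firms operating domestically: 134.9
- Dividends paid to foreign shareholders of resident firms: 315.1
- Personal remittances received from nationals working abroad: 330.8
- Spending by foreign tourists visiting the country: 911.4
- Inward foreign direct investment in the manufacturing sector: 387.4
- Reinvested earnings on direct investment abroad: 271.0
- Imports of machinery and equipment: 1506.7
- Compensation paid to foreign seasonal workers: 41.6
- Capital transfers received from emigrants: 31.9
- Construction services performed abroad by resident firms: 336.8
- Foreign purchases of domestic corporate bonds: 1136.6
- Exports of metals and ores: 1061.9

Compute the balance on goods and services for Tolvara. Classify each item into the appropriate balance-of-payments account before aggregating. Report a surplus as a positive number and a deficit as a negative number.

875.0

Goods: 1061.9 - 870.5 + 1253.6 - 1506.7 = -61.7
Services: 222.6 + 911.4 - 534.1 + 336.8 = 936.7
Trade balance = -61.7 + 936.7 = 875.0
(Excluded from the trade balance — financial account: purchases of foreign government bonds by domestic residents 519.7, increase in resident deposits held at foreign banks 180.1, acquisition of a foreign subsidiary by a resident firm (outward FDI) 851.3, inward foreign direct investment in the manufacturing sector 387.4, foreign purchases of domestic corporate bonds 1136.6; secondary income: official development assistance provided to other countries 133.1, personal remittances received from nationals working abroad 330.8; primary income: interest paid on external government debt 281.5, profits repatriated by foreign-owned firms operating domestically 134.9, dividends paid to foreign shareholders of resident firms 315.1, reinvested earnings on direct investment abroad 271.0, compensation paid to foreign seasonal workers 41.6; capital account: capital transfers received from emigrants 31.9.)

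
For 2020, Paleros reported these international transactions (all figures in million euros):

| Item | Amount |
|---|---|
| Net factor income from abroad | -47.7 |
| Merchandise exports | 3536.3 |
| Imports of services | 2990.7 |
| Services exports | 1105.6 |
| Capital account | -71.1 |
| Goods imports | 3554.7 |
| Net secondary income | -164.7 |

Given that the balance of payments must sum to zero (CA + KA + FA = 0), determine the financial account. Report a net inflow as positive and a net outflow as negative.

Goods balance = 3536.3 - 3554.7 = -18.4
Services balance = 1105.6 - 2990.7 = -1885.1
Trade balance (goods + services) = -18.4 + (-1885.1) = -1903.5
Net primary income = -47.7
Net secondary income = -164.7
Current account = -1903.5 + (-47.7) + (-164.7) = -2115.9
Financial account = -(-2115.9 + (-71.1)) = 2187.0

2187.0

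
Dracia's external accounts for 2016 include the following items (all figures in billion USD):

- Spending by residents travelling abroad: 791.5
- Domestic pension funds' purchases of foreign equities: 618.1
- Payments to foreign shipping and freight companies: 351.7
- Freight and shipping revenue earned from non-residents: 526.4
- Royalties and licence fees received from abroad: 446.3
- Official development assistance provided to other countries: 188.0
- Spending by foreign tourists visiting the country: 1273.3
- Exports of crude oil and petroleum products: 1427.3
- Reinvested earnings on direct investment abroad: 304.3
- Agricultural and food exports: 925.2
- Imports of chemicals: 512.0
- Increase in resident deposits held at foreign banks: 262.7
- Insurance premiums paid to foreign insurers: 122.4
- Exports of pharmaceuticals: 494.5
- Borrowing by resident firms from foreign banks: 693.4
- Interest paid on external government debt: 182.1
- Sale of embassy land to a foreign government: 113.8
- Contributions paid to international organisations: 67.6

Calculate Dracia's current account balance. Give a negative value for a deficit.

3182.0

Goods: 925.2 - 512.0 + 494.5 + 1427.3 = 2335.0
Services: -791.5 + 526.4 - 351.7 + 1273.3 + 446.3 - 122.4 = 980.4
Primary income: -182.1 + 304.3 = 122.2
Secondary income: -67.6 - 188.0 = -255.6
Current account = 2335.0 + 980.4 + 122.2 + (-255.6) = 3182.0
(Excluded from the current account — financial account: domestic pension funds' purchases of foreign equities 618.1, increase in resident deposits held at foreign banks 262.7, borrowing by resident firms from foreign banks 693.4; capital account: sale of embassy land to a foreign government 113.8.)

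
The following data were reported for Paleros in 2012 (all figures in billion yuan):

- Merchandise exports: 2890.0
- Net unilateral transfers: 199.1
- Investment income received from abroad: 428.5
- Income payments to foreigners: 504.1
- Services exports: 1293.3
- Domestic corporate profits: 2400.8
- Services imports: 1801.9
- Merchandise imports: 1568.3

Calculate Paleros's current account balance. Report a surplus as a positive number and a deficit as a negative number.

936.6

Goods balance = 2890.0 - 1568.3 = 1321.7
Services balance = 1293.3 - 1801.9 = -508.6
Trade balance (goods + services) = 1321.7 + (-508.6) = 813.1
Net primary income = 428.5 - 504.1 = -75.6
Net secondary income = 199.1
Current account = 813.1 + (-75.6) + 199.1 = 936.6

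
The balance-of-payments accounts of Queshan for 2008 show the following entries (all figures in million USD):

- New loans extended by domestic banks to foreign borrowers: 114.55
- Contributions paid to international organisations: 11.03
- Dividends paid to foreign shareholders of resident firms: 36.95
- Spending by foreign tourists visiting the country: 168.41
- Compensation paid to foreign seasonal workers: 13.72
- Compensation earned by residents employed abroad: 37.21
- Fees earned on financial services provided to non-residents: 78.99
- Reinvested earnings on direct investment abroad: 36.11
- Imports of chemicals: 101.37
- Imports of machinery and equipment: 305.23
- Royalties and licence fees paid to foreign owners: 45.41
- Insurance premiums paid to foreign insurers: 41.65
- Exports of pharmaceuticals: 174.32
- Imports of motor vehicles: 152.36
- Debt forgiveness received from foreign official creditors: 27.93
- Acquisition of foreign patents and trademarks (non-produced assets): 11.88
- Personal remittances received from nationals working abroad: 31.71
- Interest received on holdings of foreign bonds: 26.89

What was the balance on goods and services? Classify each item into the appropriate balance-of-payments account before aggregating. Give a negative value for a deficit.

Goods: -305.23 - 152.36 - 101.37 + 174.32 = -384.64
Services: 168.41 - 45.41 + 78.99 - 41.65 = 160.34
Trade balance = -384.64 + 160.34 = -224.30
(Excluded from the trade balance — financial account: new loans extended by domestic banks to foreign borrowers 114.55; secondary income: contributions paid to international organisations 11.03, personal remittances received from nationals working abroad 31.71; primary income: dividends paid to foreign shareholders of resident firms 36.95, compensation paid to foreign seasonal workers 13.72, compensation earned by residents employed abroad 37.21, reinvested earnings on direct investment abroad 36.11, interest received on holdings of foreign bonds 26.89; capital account: debt forgiveness received from foreign official creditors 27.93, acquisition of foreign patents and trademarks (non-produced assets) 11.88.)

-224.30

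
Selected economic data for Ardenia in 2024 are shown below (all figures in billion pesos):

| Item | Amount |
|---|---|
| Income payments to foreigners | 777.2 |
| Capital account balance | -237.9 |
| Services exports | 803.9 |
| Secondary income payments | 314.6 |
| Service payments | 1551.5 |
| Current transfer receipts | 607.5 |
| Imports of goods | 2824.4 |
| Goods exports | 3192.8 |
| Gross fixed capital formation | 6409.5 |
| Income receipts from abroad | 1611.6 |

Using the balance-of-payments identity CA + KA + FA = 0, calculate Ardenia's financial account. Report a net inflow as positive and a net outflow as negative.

-510.2

Goods balance = 3192.8 - 2824.4 = 368.4
Services balance = 803.9 - 1551.5 = -747.6
Trade balance (goods + services) = 368.4 + (-747.6) = -379.2
Net primary income = 1611.6 - 777.2 = 834.4
Net secondary income = 607.5 - 314.6 = 292.9
Current account = -379.2 + 834.4 + 292.9 = 748.1
Financial account = -(748.1 + (-237.9)) = -510.2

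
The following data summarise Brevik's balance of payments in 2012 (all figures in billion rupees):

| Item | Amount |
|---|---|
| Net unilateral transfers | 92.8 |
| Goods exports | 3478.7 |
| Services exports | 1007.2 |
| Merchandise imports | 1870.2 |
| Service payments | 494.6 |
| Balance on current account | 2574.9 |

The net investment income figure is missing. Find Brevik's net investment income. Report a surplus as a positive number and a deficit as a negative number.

361.0

Current account = goods balance + services balance + net primary income + net secondary income
Sum of the known components = 2213.9
Net investment income = CA - (known components) = 2574.9 - 2213.9 = 361.0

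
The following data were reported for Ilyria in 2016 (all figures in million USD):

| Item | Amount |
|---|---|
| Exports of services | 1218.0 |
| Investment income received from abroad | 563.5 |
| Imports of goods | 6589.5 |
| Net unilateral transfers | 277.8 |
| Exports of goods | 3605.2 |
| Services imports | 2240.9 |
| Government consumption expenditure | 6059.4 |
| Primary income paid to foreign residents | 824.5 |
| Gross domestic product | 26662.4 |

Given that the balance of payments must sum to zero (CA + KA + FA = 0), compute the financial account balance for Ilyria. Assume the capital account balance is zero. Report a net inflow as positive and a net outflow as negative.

3990.4

Goods balance = 3605.2 - 6589.5 = -2984.3
Services balance = 1218.0 - 2240.9 = -1022.9
Trade balance (goods + services) = -2984.3 + (-1022.9) = -4007.2
Net primary income = 563.5 - 824.5 = -261.0
Net secondary income = 277.8
Current account = -4007.2 + (-261.0) + 277.8 = -3990.4
Financial account = -(-3990.4) = 3990.4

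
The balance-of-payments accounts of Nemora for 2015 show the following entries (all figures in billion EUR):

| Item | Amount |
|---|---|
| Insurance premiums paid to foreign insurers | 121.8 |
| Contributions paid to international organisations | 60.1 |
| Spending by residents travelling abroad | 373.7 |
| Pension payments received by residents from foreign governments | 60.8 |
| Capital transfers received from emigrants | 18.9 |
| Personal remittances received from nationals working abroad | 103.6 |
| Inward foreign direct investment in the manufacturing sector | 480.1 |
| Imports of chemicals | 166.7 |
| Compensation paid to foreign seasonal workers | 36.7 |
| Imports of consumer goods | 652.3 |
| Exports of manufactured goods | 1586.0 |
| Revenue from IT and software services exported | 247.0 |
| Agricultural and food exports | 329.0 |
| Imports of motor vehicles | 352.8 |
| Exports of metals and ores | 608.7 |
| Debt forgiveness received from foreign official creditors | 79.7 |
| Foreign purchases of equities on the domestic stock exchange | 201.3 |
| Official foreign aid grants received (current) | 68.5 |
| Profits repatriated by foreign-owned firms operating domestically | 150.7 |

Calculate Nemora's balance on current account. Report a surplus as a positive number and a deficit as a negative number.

1088.8

Goods: -652.3 - 352.8 + 1586.0 + 329.0 - 166.7 + 608.7 = 1351.9
Services: 247.0 - 373.7 - 121.8 = -248.5
Primary income: -36.7 - 150.7 = -187.4
Secondary income: 60.8 + 103.6 - 60.1 + 68.5 = 172.8
Current account = 1351.9 + (-248.5) + (-187.4) + 172.8 = 1088.8
(Excluded from the current account — capital account: capital transfers received from emigrants 18.9, debt forgiveness received from foreign official creditors 79.7; financial account: inward foreign direct investment in the manufacturing sector 480.1, foreign purchases of equities on the domestic stock exchange 201.3.)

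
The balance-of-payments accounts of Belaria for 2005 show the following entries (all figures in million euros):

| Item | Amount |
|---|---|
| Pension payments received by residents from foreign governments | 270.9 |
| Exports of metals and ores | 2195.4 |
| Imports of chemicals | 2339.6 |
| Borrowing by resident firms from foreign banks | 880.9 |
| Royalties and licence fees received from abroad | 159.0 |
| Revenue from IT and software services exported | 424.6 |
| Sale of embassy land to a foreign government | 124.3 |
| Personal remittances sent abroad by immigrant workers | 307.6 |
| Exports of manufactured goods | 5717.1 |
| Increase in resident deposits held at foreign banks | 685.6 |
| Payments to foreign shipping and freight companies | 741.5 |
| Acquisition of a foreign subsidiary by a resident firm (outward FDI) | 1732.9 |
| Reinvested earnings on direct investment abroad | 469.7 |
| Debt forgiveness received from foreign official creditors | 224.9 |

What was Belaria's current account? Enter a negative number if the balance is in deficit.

5848.0

Goods: -2339.6 + 2195.4 + 5717.1 = 5572.9
Services: 159.0 + 424.6 - 741.5 = -157.9
Primary income: 469.7
Secondary income: 270.9 - 307.6 = -36.7
Current account = 5572.9 + (-157.9) + 469.7 + (-36.7) = 5848.0
(Excluded from the current account — financial account: borrowing by resident firms from foreign banks 880.9, increase in resident deposits held at foreign banks 685.6, acquisition of a foreign subsidiary by a resident firm (outward FDI) 1732.9; capital account: sale of embassy land to a foreign government 124.3, debt forgiveness received from foreign official creditors 224.9.)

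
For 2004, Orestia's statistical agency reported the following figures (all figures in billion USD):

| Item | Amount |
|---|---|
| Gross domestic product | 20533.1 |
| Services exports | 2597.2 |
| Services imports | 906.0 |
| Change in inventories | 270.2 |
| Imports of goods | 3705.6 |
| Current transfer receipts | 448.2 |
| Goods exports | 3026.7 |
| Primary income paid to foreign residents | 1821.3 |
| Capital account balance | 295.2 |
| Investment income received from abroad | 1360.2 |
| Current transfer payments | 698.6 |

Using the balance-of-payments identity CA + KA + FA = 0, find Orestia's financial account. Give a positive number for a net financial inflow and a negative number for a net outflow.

Goods balance = 3026.7 - 3705.6 = -678.9
Services balance = 2597.2 - 906.0 = 1691.2
Trade balance (goods + services) = -678.9 + 1691.2 = 1012.3
Net primary income = 1360.2 - 1821.3 = -461.1
Net secondary income = 448.2 - 698.6 = -250.4
Current account = 1012.3 + (-461.1) + (-250.4) = 300.8
Financial account = -(300.8 + 295.2) = -596.0

-596.0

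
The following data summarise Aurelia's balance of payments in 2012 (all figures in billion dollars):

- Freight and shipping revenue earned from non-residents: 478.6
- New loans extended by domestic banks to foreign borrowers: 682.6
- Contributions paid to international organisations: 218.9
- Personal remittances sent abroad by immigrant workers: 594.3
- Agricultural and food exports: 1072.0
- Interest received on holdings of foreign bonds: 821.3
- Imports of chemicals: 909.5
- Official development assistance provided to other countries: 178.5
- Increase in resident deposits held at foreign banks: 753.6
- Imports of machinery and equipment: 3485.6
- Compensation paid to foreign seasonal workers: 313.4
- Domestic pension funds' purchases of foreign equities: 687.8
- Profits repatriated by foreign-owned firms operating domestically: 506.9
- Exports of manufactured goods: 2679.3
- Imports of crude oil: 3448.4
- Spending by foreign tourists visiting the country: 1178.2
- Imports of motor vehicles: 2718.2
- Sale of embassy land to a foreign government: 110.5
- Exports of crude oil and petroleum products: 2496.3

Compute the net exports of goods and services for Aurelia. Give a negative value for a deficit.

-2657.3

Goods: -3485.6 - 3448.4 + 2679.3 - 909.5 - 2718.2 + 2496.3 + 1072.0 = -4314.1
Services: 478.6 + 1178.2 = 1656.8
Trade balance = -4314.1 + 1656.8 = -2657.3
(Excluded from the trade balance — financial account: new loans extended by domestic banks to foreign borrowers 682.6, increase in resident deposits held at foreign banks 753.6, domestic pension funds' purchases of foreign equities 687.8; secondary income: contributions paid to international organisations 218.9, personal remittances sent abroad by immigrant workers 594.3, official development assistance provided to other countries 178.5; primary income: interest received on holdings of foreign bonds 821.3, compensation paid to foreign seasonal workers 313.4, profits repatriated by foreign-owned firms operating domestically 506.9; capital account: sale of embassy land to a foreign government 110.5.)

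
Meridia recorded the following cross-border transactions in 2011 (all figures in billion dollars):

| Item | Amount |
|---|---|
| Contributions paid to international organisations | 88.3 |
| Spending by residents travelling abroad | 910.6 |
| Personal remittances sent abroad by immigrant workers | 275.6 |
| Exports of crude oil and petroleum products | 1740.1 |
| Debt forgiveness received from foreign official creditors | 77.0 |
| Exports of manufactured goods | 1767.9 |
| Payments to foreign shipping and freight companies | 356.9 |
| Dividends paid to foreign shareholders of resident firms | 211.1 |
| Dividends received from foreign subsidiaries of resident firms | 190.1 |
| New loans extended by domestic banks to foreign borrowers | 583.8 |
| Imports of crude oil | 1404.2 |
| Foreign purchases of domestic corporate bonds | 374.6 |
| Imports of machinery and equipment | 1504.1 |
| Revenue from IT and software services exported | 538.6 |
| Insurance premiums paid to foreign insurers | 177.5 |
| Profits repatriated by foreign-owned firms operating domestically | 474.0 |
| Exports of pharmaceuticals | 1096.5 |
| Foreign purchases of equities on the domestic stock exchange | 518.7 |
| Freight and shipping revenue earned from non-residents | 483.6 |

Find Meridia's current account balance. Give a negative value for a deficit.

414.5

Goods: 1740.1 + 1096.5 + 1767.9 - 1504.1 - 1404.2 = 1696.2
Services: -910.6 + 538.6 - 356.9 + 483.6 - 177.5 = -422.8
Primary income: -474.0 + 190.1 - 211.1 = -495.0
Secondary income: -275.6 - 88.3 = -363.9
Current account = 1696.2 + (-422.8) + (-495.0) + (-363.9) = 414.5
(Excluded from the current account — capital account: debt forgiveness received from foreign official creditors 77.0; financial account: new loans extended by domestic banks to foreign borrowers 583.8, foreign purchases of domestic corporate bonds 374.6, foreign purchases of equities on the domestic stock exchange 518.7.)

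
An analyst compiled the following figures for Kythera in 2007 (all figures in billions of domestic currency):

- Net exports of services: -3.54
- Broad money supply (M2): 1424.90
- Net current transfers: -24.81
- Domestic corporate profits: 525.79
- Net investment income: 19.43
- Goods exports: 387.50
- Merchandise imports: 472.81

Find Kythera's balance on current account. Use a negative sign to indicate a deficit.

Goods balance = 387.50 - 472.81 = -85.31
Services balance = -3.54
Trade balance (goods + services) = -85.31 + (-3.54) = -88.85
Net primary income = 19.43
Net secondary income = -24.81
Current account = -88.85 + 19.43 + (-24.81) = -94.23

-94.23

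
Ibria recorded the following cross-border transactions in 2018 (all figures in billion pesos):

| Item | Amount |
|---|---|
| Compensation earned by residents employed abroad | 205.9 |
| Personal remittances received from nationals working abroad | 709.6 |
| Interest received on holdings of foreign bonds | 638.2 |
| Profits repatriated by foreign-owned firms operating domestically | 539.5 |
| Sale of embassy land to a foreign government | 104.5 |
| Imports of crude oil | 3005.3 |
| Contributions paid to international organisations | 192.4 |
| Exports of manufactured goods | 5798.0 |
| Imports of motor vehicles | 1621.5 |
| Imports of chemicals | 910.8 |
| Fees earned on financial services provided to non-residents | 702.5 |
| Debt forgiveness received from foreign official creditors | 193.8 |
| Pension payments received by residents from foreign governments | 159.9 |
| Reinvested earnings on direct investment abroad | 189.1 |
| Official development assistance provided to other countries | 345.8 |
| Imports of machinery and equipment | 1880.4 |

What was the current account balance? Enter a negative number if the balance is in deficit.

Goods: -3005.3 - 1621.5 - 910.8 + 5798.0 - 1880.4 = -1620.0
Services: 702.5
Primary income: 189.1 + 638.2 + 205.9 - 539.5 = 493.7
Secondary income: -345.8 - 192.4 + 159.9 + 709.6 = 331.3
Current account = (-1620.0) + 702.5 + 493.7 + 331.3 = -92.5
(Excluded from the current account — capital account: sale of embassy land to a foreign government 104.5, debt forgiveness received from foreign official creditors 193.8.)

-92.5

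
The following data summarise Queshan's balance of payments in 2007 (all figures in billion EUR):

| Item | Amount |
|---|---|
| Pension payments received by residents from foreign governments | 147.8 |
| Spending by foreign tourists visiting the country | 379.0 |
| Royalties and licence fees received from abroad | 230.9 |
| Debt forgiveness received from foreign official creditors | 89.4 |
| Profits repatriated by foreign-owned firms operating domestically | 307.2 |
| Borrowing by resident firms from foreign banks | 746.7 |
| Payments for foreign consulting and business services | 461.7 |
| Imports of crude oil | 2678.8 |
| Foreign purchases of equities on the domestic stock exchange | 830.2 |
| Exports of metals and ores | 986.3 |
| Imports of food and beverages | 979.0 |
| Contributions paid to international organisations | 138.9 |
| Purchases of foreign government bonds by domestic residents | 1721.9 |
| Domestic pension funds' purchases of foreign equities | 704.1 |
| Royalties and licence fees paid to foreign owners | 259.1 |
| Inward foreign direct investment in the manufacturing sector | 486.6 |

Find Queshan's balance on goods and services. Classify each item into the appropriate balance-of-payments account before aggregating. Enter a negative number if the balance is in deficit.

-2782.4

Goods: -2678.8 - 979.0 + 986.3 = -2671.5
Services: -259.1 - 461.7 + 230.9 + 379.0 = -110.9
Trade balance = -2671.5 + (-110.9) = -2782.4
(Excluded from the trade balance — secondary income: pension payments received by residents from foreign governments 147.8, contributions paid to international organisations 138.9; capital account: debt forgiveness received from foreign official creditors 89.4; primary income: profits repatriated by foreign-owned firms operating domestically 307.2; financial account: borrowing by resident firms from foreign banks 746.7, foreign purchases of equities on the domestic stock exchange 830.2, purchases of foreign government bonds by domestic residents 1721.9, domestic pension funds' purchases of foreign equities 704.1, inward foreign direct investment in the manufacturing sector 486.6.)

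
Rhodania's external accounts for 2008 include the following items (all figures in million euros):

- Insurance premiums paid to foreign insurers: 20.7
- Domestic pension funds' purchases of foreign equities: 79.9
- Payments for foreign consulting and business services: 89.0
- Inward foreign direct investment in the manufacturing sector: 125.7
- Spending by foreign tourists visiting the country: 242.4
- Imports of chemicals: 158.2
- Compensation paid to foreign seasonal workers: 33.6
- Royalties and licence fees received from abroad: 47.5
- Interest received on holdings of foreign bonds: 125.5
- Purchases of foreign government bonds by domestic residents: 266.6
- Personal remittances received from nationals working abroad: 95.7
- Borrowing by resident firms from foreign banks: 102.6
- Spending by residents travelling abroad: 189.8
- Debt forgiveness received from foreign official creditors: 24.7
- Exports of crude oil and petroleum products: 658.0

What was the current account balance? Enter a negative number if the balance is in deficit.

Goods: 658.0 - 158.2 = 499.8
Services: 242.4 - 189.8 - 89.0 + 47.5 - 20.7 = -9.6
Primary income: -33.6 + 125.5 = 91.9
Secondary income: 95.7
Current account = 499.8 + (-9.6) + 91.9 + 95.7 = 677.8
(Excluded from the current account — financial account: domestic pension funds' purchases of foreign equities 79.9, inward foreign direct investment in the manufacturing sector 125.7, purchases of foreign government bonds by domestic residents 266.6, borrowing by resident firms from foreign banks 102.6; capital account: debt forgiveness received from foreign official creditors 24.7.)

677.8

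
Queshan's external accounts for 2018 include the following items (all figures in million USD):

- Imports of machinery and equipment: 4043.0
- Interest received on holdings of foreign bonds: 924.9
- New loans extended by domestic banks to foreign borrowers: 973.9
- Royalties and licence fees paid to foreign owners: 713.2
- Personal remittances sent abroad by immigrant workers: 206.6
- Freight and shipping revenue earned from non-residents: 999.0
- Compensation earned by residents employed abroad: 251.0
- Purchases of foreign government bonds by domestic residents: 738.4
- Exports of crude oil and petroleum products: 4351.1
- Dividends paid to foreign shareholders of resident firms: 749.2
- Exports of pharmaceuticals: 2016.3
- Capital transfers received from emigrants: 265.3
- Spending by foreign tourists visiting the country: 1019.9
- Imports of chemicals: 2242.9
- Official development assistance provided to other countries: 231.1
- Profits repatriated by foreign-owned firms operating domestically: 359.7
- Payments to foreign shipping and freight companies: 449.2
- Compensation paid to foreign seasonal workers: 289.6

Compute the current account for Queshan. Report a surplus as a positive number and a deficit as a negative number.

Goods: 4351.1 - 4043.0 - 2242.9 + 2016.3 = 81.5
Services: 999.0 - 713.2 - 449.2 + 1019.9 = 856.5
Primary income: -289.6 + 924.9 - 359.7 - 749.2 + 251.0 = -222.6
Secondary income: -206.6 - 231.1 = -437.7
Current account = 81.5 + 856.5 + (-222.6) + (-437.7) = 277.7
(Excluded from the current account — financial account: new loans extended by domestic banks to foreign borrowers 973.9, purchases of foreign government bonds by domestic residents 738.4; capital account: capital transfers received from emigrants 265.3.)

277.7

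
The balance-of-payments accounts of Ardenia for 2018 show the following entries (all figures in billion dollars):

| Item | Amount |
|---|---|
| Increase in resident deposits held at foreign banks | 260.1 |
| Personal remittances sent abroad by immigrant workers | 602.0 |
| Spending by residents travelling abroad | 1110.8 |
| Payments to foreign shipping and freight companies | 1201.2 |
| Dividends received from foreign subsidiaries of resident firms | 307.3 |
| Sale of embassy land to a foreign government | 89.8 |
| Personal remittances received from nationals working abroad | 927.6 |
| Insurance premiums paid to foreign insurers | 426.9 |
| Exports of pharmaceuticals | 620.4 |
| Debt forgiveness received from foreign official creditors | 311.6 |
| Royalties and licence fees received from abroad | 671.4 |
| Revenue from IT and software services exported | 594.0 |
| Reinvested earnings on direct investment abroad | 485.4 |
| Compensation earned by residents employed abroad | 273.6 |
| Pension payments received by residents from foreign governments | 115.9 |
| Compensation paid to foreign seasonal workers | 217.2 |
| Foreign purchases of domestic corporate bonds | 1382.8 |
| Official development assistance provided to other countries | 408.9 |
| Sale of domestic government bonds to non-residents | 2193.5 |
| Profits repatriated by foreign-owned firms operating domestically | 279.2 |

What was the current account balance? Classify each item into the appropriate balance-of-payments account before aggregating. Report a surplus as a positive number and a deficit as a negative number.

-250.6

Goods: 620.4
Services: -1110.8 - 1201.2 - 426.9 + 671.4 + 594.0 = -1473.5
Primary income: 273.6 - 217.2 + 485.4 + 307.3 - 279.2 = 569.9
Secondary income: -408.9 + 115.9 - 602.0 + 927.6 = 32.6
Current account = 620.4 + (-1473.5) + 569.9 + 32.6 = -250.6
(Excluded from the current account — financial account: increase in resident deposits held at foreign banks 260.1, foreign purchases of domestic corporate bonds 1382.8, sale of domestic government bonds to non-residents 2193.5; capital account: sale of embassy land to a foreign government 89.8, debt forgiveness received from foreign official creditors 311.6.)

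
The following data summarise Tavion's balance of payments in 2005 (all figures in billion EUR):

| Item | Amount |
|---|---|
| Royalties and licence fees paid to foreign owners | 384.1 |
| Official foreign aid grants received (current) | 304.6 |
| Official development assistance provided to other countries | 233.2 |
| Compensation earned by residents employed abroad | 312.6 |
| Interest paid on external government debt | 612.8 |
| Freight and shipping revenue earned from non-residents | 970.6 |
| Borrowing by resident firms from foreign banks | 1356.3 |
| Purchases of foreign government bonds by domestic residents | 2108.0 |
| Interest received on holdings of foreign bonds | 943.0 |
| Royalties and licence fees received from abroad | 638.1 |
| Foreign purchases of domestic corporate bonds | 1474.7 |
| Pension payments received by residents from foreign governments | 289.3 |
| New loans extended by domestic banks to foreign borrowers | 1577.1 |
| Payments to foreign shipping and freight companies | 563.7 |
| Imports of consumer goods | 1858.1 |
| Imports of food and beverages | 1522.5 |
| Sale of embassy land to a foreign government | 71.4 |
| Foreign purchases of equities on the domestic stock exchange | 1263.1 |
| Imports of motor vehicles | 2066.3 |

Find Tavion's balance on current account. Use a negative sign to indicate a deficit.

Goods: -1858.1 - 1522.5 - 2066.3 = -5446.9
Services: -384.1 - 563.7 + 638.1 + 970.6 = 660.9
Primary income: -612.8 + 943.0 + 312.6 = 642.8
Secondary income: 304.6 - 233.2 + 289.3 = 360.7
Current account = (-5446.9) + 660.9 + 642.8 + 360.7 = -3782.5
(Excluded from the current account — financial account: borrowing by resident firms from foreign banks 1356.3, purchases of foreign government bonds by domestic residents 2108.0, foreign purchases of domestic corporate bonds 1474.7, new loans extended by domestic banks to foreign borrowers 1577.1, foreign purchases of equities on the domestic stock exchange 1263.1; capital account: sale of embassy land to a foreign government 71.4.)

-3782.5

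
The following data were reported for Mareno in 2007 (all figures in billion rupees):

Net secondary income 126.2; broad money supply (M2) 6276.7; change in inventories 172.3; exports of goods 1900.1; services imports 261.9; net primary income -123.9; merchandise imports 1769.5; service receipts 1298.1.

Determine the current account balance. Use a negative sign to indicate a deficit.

Goods balance = 1900.1 - 1769.5 = 130.6
Services balance = 1298.1 - 261.9 = 1036.2
Trade balance (goods + services) = 130.6 + 1036.2 = 1166.8
Net primary income = -123.9
Net secondary income = 126.2
Current account = 1166.8 + (-123.9) + 126.2 = 1169.1

1169.1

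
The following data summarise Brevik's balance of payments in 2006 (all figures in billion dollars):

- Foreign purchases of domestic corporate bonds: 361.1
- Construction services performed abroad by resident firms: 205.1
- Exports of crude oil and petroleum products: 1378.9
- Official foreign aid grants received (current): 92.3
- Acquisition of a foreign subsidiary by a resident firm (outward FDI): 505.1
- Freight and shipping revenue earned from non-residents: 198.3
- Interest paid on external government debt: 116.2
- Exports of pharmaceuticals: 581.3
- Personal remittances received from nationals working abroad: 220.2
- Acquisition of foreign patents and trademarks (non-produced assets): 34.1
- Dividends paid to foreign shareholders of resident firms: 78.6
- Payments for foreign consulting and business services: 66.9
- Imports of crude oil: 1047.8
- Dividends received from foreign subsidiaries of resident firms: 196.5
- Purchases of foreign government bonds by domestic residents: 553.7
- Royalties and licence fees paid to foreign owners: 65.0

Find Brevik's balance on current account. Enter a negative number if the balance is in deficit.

1498.1

Goods: -1047.8 + 1378.9 + 581.3 = 912.4
Services: -65.0 + 205.1 - 66.9 + 198.3 = 271.5
Primary income: 196.5 - 116.2 - 78.6 = 1.7
Secondary income: 92.3 + 220.2 = 312.5
Current account = 912.4 + 271.5 + 1.7 + 312.5 = 1498.1
(Excluded from the current account — financial account: foreign purchases of domestic corporate bonds 361.1, acquisition of a foreign subsidiary by a resident firm (outward FDI) 505.1, purchases of foreign government bonds by domestic residents 553.7; capital account: acquisition of foreign patents and trademarks (non-produced assets) 34.1.)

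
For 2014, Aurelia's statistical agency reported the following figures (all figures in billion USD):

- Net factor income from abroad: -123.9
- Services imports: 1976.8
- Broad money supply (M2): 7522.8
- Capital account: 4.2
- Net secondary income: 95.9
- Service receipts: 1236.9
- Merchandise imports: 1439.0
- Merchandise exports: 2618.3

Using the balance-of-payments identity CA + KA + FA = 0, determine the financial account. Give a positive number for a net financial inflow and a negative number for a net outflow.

-415.6

Goods balance = 2618.3 - 1439.0 = 1179.3
Services balance = 1236.9 - 1976.8 = -739.9
Trade balance (goods + services) = 1179.3 + (-739.9) = 439.4
Net primary income = -123.9
Net secondary income = 95.9
Current account = 439.4 + (-123.9) + 95.9 = 411.4
Financial account = -(411.4 + 4.2) = -415.6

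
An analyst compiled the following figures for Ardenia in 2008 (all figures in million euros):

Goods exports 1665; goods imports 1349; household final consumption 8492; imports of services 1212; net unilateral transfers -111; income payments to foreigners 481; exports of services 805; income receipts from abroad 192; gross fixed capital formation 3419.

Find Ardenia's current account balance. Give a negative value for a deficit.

Goods balance = 1665 - 1349 = 316
Services balance = 805 - 1212 = -407
Trade balance (goods + services) = 316 + (-407) = -91
Net primary income = 192 - 481 = -289
Net secondary income = -111
Current account = -91 + (-289) + (-111) = -491

-491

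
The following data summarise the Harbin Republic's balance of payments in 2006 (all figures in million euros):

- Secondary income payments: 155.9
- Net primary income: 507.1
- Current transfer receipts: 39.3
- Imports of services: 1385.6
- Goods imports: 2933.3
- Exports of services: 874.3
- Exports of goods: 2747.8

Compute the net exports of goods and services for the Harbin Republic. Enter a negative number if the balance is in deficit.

-696.8

Goods balance = 2747.8 - 2933.3 = -185.5
Services balance = 874.3 - 1385.6 = -511.3
Trade balance (goods + services) = -185.5 + (-511.3) = -696.8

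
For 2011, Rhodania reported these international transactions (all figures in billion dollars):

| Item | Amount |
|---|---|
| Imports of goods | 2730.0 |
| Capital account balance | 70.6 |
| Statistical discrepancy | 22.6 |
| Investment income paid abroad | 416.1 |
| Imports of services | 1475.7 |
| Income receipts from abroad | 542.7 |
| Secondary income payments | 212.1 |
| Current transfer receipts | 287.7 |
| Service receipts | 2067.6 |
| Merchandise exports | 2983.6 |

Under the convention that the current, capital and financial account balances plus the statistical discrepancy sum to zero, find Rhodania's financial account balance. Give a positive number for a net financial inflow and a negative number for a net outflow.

-1140.9

Goods balance = 2983.6 - 2730.0 = 253.6
Services balance = 2067.6 - 1475.7 = 591.9
Trade balance (goods + services) = 253.6 + 591.9 = 845.5
Net primary income = 542.7 - 416.1 = 126.6
Net secondary income = 287.7 - 212.1 = 75.6
Current account = 845.5 + 126.6 + 75.6 = 1047.7
Financial account = -(1047.7 + 70.6 + 22.6) = -1140.9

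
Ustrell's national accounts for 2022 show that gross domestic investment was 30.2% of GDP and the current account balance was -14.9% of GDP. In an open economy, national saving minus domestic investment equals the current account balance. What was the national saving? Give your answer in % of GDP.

15.3

S = I + CA = 30.2 + (-14.9) = 15.3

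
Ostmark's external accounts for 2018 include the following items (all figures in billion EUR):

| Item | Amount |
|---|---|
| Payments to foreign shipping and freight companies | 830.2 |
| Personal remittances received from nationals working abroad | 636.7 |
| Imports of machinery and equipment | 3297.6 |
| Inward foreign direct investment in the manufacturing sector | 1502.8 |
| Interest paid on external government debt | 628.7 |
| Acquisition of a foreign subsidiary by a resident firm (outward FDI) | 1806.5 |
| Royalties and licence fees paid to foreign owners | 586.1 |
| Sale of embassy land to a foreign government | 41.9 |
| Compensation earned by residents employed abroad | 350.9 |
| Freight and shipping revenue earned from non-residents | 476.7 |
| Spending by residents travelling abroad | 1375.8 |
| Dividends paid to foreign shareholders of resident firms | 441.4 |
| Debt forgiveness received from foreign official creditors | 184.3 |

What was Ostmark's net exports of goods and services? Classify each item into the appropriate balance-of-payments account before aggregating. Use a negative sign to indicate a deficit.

Goods: -3297.6
Services: 476.7 - 830.2 - 1375.8 - 586.1 = -2315.4
Trade balance = -3297.6 + (-2315.4) = -5613.0
(Excluded from the trade balance — secondary income: personal remittances received from nationals working abroad 636.7; financial account: inward foreign direct investment in the manufacturing sector 1502.8, acquisition of a foreign subsidiary by a resident firm (outward FDI) 1806.5; primary income: interest paid on external government debt 628.7, compensation earned by residents employed abroad 350.9, dividends paid to foreign shareholders of resident firms 441.4; capital account: sale of embassy land to a foreign government 41.9, debt forgiveness received from foreign official creditors 184.3.)

-5613.0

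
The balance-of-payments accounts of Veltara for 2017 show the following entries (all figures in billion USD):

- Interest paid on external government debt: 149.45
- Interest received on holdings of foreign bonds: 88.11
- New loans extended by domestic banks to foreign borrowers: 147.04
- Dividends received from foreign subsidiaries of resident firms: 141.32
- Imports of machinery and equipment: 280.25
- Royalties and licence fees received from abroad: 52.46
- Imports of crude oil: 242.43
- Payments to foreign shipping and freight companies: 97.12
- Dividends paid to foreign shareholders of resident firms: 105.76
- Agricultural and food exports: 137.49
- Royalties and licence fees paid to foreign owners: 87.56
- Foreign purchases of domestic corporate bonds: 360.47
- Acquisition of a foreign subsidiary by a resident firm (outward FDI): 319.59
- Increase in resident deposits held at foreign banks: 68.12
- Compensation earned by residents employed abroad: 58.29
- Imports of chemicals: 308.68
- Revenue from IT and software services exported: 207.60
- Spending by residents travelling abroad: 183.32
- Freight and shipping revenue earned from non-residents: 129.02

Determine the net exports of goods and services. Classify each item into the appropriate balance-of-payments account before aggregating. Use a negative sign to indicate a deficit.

Goods: -242.43 + 137.49 - 308.68 - 280.25 = -693.87
Services: -183.32 + 129.02 + 52.46 - 87.56 + 207.60 - 97.12 = 21.08
Trade balance = -693.87 + 21.08 = -672.79
(Excluded from the trade balance — primary income: interest paid on external government debt 149.45, interest received on holdings of foreign bonds 88.11, dividends received from foreign subsidiaries of resident firms 141.32, dividends paid to foreign shareholders of resident firms 105.76, compensation earned by residents employed abroad 58.29; financial account: new loans extended by domestic banks to foreign borrowers 147.04, foreign purchases of domestic corporate bonds 360.47, acquisition of a foreign subsidiary by a resident firm (outward FDI) 319.59, increase in resident deposits held at foreign banks 68.12.)

-672.79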